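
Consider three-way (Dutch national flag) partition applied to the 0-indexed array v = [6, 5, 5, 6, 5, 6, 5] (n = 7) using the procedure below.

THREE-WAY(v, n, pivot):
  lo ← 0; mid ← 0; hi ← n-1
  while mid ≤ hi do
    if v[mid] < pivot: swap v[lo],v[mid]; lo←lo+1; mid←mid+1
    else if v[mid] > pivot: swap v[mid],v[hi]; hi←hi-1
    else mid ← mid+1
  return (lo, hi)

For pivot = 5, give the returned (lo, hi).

(0, 3)

pivot = 5; lo=0, mid=0, hi=6
v[mid]=6>5: swap v[0],v[6]; hi=5 → [5, 5, 5, 6, 5, 6, 6]
v[mid]=5=5: mid=1
v[mid]=5=5: mid=2
v[mid]=5=5: mid=3
v[mid]=6>5: swap v[3],v[5]; hi=4 → [5, 5, 5, 6, 5, 6, 6]
v[mid]=6>5: swap v[3],v[4]; hi=3 → [5, 5, 5, 5, 6, 6, 6]
v[mid]=5=5: mid=4
end: lo=0, hi=3; v = [5, 5, 5, 5, 6, 6, 6]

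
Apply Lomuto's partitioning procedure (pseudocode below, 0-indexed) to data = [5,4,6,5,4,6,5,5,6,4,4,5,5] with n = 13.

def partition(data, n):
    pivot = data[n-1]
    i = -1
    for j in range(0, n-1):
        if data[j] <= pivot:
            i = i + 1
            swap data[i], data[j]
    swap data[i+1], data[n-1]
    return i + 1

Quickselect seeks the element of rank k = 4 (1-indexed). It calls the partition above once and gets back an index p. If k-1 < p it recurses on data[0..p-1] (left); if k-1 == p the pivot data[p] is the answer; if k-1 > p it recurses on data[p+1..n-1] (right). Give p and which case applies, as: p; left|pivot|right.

pivot=5, i=-1
j=0: 5≤5, i=0, swap(0,0) ⇒ [5,4,6,5,4,6,5,5,6,4,4,5,5]
j=1: 4≤5, i=1, swap(1,1) ⇒ [5,4,6,5,4,6,5,5,6,4,4,5,5]
j=2: 6>5, skip
j=3: 5≤5, i=2, swap(2,3) ⇒ [5,4,5,6,4,6,5,5,6,4,4,5,5]
j=4: 4≤5, i=3, swap(3,4) ⇒ [5,4,5,4,6,6,5,5,6,4,4,5,5]
j=5: 6>5, skip
j=6: 5≤5, i=4, swap(4,6) ⇒ [5,4,5,4,5,6,6,5,6,4,4,5,5]
j=7: 5≤5, i=5, swap(5,7) ⇒ [5,4,5,4,5,5,6,6,6,4,4,5,5]
j=8: 6>5, skip
j=9: 4≤5, i=6, swap(6,9) ⇒ [5,4,5,4,5,5,4,6,6,6,4,5,5]
j=10: 4≤5, i=7, swap(7,10) ⇒ [5,4,5,4,5,5,4,4,6,6,6,5,5]
j=11: 5≤5, i=8, swap(8,11) ⇒ [5,4,5,4,5,5,4,4,5,6,6,6,5]
swap(9,12) ⇒ [5,4,5,4,5,5,4,4,5,5,6,6,6]; return 9
p = 9; k-1 = 3 < 9 ⇒ left

9; left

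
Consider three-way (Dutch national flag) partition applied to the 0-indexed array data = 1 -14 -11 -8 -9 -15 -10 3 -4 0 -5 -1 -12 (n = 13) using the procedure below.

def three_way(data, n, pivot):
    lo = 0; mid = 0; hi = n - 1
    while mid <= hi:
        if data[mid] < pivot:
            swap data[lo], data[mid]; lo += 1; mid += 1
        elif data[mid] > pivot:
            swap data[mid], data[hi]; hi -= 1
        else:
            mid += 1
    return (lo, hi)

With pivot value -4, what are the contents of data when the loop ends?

-12 -14 -11 -8 -9 -15 -10 -5 -4 0 -1 3 1

lo=0 mid=0 hi=12
1>-4: swap(0,12), hi=11 ⇒ -12 -14 -11 -8 -9 -15 -10 3 -4 0 -5 -1 1
-12<-4: swap(0,0), lo=1 mid=1 ⇒ -12 -14 -11 -8 -9 -15 -10 3 -4 0 -5 -1 1
-14<-4: swap(1,1), lo=2 mid=2 ⇒ -12 -14 -11 -8 -9 -15 -10 3 -4 0 -5 -1 1
-11<-4: swap(2,2), lo=3 mid=3 ⇒ -12 -14 -11 -8 -9 -15 -10 3 -4 0 -5 -1 1
-8<-4: swap(3,3), lo=4 mid=4 ⇒ -12 -14 -11 -8 -9 -15 -10 3 -4 0 -5 -1 1
-9<-4: swap(4,4), lo=5 mid=5 ⇒ -12 -14 -11 -8 -9 -15 -10 3 -4 0 -5 -1 1
-15<-4: swap(5,5), lo=6 mid=6 ⇒ -12 -14 -11 -8 -9 -15 -10 3 -4 0 -5 -1 1
-10<-4: swap(6,6), lo=7 mid=7 ⇒ -12 -14 -11 -8 -9 -15 -10 3 -4 0 -5 -1 1
3>-4: swap(7,11), hi=10 ⇒ -12 -14 -11 -8 -9 -15 -10 -1 -4 0 -5 3 1
-1>-4: swap(7,10), hi=9 ⇒ -12 -14 -11 -8 -9 -15 -10 -5 -4 0 -1 3 1
-5<-4: swap(7,7), lo=8 mid=8 ⇒ -12 -14 -11 -8 -9 -15 -10 -5 -4 0 -1 3 1
-4=-4: mid=9
0>-4: swap(9,9), hi=8 ⇒ -12 -14 -11 -8 -9 -15 -10 -5 -4 0 -1 3 1
done. lo=8 hi=8; data=-12 -14 -11 -8 -9 -15 -10 -5 -4 0 -1 3 1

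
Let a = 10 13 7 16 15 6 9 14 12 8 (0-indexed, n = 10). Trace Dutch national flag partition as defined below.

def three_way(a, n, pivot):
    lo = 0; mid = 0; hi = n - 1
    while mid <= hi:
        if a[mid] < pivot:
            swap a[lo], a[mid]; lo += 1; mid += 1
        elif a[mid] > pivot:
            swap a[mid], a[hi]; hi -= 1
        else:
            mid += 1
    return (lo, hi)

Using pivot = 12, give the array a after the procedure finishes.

10 8 7 9 6 12 14 15 16 13

lo=0 mid=0 hi=9
10<12: swap(0,0), lo=1 mid=1 ⇒ 10 13 7 16 15 6 9 14 12 8
13>12: swap(1,9), hi=8 ⇒ 10 8 7 16 15 6 9 14 12 13
8<12: swap(1,1), lo=2 mid=2 ⇒ 10 8 7 16 15 6 9 14 12 13
7<12: swap(2,2), lo=3 mid=3 ⇒ 10 8 7 16 15 6 9 14 12 13
16>12: swap(3,8), hi=7 ⇒ 10 8 7 12 15 6 9 14 16 13
12=12: mid=4
15>12: swap(4,7), hi=6 ⇒ 10 8 7 12 14 6 9 15 16 13
14>12: swap(4,6), hi=5 ⇒ 10 8 7 12 9 6 14 15 16 13
9<12: swap(3,4), lo=4 mid=5 ⇒ 10 8 7 9 12 6 14 15 16 13
6<12: swap(4,5), lo=5 mid=6 ⇒ 10 8 7 9 6 12 14 15 16 13
done. lo=5 hi=5; a=10 8 7 9 6 12 14 15 16 13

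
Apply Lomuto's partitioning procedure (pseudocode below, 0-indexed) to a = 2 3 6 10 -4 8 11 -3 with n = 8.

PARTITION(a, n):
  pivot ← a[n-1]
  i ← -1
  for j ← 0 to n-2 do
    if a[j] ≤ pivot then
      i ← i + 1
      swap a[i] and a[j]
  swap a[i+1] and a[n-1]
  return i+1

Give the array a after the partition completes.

pivot = a[7] = -3; i = -1
j=0: a[0]=2 > -3 → no swap
j=1: a[1]=3 > -3 → no swap
j=2: a[2]=6 > -3 → no swap
j=3: a[3]=10 > -3 → no swap
j=4: a[4]=-4 ≤ -3 → i=0, swap a[0],a[4] → -4 3 6 10 2 8 11 -3
j=5: a[5]=8 > -3 → no swap
j=6: a[6]=11 > -3 → no swap
final swap a[1],a[7] → -4 -3 6 10 2 8 11 3; return 1

-4 -3 6 10 2 8 11 3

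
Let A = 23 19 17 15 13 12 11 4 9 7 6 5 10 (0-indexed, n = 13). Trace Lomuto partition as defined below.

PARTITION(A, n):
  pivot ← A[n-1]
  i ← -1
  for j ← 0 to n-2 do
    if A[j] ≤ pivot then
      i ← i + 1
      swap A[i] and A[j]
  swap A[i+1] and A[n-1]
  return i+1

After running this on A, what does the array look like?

4 9 7 6 5 10 11 23 19 17 15 13 12

pivot=10, i=-1
j=0: 23>10, skip
j=1: 19>10, skip
j=2: 17>10, skip
j=3: 15>10, skip
j=4: 13>10, skip
j=5: 12>10, skip
j=6: 11>10, skip
j=7: 4≤10, i=0, swap(0,7) ⇒ 4 19 17 15 13 12 11 23 9 7 6 5 10
j=8: 9≤10, i=1, swap(1,8) ⇒ 4 9 17 15 13 12 11 23 19 7 6 5 10
j=9: 7≤10, i=2, swap(2,9) ⇒ 4 9 7 15 13 12 11 23 19 17 6 5 10
j=10: 6≤10, i=3, swap(3,10) ⇒ 4 9 7 6 13 12 11 23 19 17 15 5 10
j=11: 5≤10, i=4, swap(4,11) ⇒ 4 9 7 6 5 12 11 23 19 17 15 13 10
swap(5,12) ⇒ 4 9 7 6 5 10 11 23 19 17 15 13 12; return 5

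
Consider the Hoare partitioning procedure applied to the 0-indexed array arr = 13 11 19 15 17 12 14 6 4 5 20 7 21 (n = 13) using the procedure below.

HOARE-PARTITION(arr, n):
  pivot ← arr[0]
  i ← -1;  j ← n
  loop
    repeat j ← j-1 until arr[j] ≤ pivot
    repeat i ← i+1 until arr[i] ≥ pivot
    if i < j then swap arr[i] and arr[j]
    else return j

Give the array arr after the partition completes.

7 11 5 4 6 12 14 17 15 19 20 13 21

pivot=13
j stops at 11 (7), i stops at 0 (13); swap ⇒ 7 11 19 15 17 12 14 6 4 5 20 13 21
j stops at 9 (5), i stops at 2 (19); swap ⇒ 7 11 5 15 17 12 14 6 4 19 20 13 21
j stops at 8 (4), i stops at 3 (15); swap ⇒ 7 11 5 4 17 12 14 6 15 19 20 13 21
j stops at 7 (6), i stops at 4 (17); swap ⇒ 7 11 5 4 6 12 14 17 15 19 20 13 21
j stops at 5, i stops at 6; i≥j ⇒ return 5. arr=7 11 5 4 6 12 14 17 15 19 20 13 21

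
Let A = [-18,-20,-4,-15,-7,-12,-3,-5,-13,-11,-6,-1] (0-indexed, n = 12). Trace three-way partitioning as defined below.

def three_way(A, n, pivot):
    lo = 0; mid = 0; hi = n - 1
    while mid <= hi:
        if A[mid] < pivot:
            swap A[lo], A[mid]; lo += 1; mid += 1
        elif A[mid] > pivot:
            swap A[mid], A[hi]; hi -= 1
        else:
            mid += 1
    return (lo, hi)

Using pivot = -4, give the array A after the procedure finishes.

[-18,-20,-15,-7,-12,-6,-5,-13,-11,-4,-1,-3]

pivot = -4; lo=0, mid=0, hi=11
A[mid]=-18<-4: swap A[0],A[0]; lo=1,mid=1 → [-18,-20,-4,-15,-7,-12,-3,-5,-13,-11,-6,-1]
A[mid]=-20<-4: swap A[1],A[1]; lo=2,mid=2 → [-18,-20,-4,-15,-7,-12,-3,-5,-13,-11,-6,-1]
A[mid]=-4=-4: mid=3
A[mid]=-15<-4: swap A[2],A[3]; lo=3,mid=4 → [-18,-20,-15,-4,-7,-12,-3,-5,-13,-11,-6,-1]
A[mid]=-7<-4: swap A[3],A[4]; lo=4,mid=5 → [-18,-20,-15,-7,-4,-12,-3,-5,-13,-11,-6,-1]
A[mid]=-12<-4: swap A[4],A[5]; lo=5,mid=6 → [-18,-20,-15,-7,-12,-4,-3,-5,-13,-11,-6,-1]
A[mid]=-3>-4: swap A[6],A[11]; hi=10 → [-18,-20,-15,-7,-12,-4,-1,-5,-13,-11,-6,-3]
A[mid]=-1>-4: swap A[6],A[10]; hi=9 → [-18,-20,-15,-7,-12,-4,-6,-5,-13,-11,-1,-3]
A[mid]=-6<-4: swap A[5],A[6]; lo=6,mid=7 → [-18,-20,-15,-7,-12,-6,-4,-5,-13,-11,-1,-3]
A[mid]=-5<-4: swap A[6],A[7]; lo=7,mid=8 → [-18,-20,-15,-7,-12,-6,-5,-4,-13,-11,-1,-3]
A[mid]=-13<-4: swap A[7],A[8]; lo=8,mid=9 → [-18,-20,-15,-7,-12,-6,-5,-13,-4,-11,-1,-3]
A[mid]=-11<-4: swap A[8],A[9]; lo=9,mid=10 → [-18,-20,-15,-7,-12,-6,-5,-13,-11,-4,-1,-3]
end: lo=9, hi=9; A = [-18,-20,-15,-7,-12,-6,-5,-13,-11,-4,-1,-3]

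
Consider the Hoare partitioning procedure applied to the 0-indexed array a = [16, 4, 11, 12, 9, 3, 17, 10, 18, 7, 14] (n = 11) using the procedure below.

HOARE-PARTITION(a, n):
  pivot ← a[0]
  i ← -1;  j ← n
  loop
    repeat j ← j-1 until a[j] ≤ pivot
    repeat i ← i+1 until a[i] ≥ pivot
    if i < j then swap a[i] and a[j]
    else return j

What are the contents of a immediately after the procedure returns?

[14, 4, 11, 12, 9, 3, 7, 10, 18, 17, 16]

pivot = a[0] = 16; i = -1, j = 11
j→10 (a[10]=14≤16), i→0 (a[0]=16≥16); i<j, swap → [14, 4, 11, 12, 9, 3, 17, 10, 18, 7, 16]
j→9 (a[9]=7≤16), i→6 (a[6]=17≥16); i<j, swap → [14, 4, 11, 12, 9, 3, 7, 10, 18, 17, 16]
j→7, i→8; i≥j, return j=7. a = [14, 4, 11, 12, 9, 3, 7, 10, 18, 17, 16]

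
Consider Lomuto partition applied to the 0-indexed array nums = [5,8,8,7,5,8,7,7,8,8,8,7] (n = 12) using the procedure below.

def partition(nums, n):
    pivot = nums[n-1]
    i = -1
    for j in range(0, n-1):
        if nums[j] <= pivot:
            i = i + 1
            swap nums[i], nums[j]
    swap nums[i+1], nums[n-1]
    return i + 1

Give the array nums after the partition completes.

[5,7,5,7,7,7,8,8,8,8,8,8]

pivot = nums[11] = 7; i = -1
j=0: nums[0]=5 ≤ 7 → i=0, swap nums[0],nums[0] (no change) → [5,8,8,7,5,8,7,7,8,8,8,7]
j=1: nums[1]=8 > 7 → no swap
j=2: nums[2]=8 > 7 → no swap
j=3: nums[3]=7 ≤ 7 → i=1, swap nums[1],nums[3] → [5,7,8,8,5,8,7,7,8,8,8,7]
j=4: nums[4]=5 ≤ 7 → i=2, swap nums[2],nums[4] → [5,7,5,8,8,8,7,7,8,8,8,7]
j=5: nums[5]=8 > 7 → no swap
j=6: nums[6]=7 ≤ 7 → i=3, swap nums[3],nums[6] → [5,7,5,7,8,8,8,7,8,8,8,7]
j=7: nums[7]=7 ≤ 7 → i=4, swap nums[4],nums[7] → [5,7,5,7,7,8,8,8,8,8,8,7]
j=8: nums[8]=8 > 7 → no swap
j=9: nums[9]=8 > 7 → no swap
j=10: nums[10]=8 > 7 → no swap
final swap nums[5],nums[11] → [5,7,5,7,7,7,8,8,8,8,8,8]; return 5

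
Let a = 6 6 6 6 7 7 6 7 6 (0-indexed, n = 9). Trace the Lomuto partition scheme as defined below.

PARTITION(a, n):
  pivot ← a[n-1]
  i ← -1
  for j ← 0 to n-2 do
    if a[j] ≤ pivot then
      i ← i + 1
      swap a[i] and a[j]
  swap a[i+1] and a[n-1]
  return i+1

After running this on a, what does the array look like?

6 6 6 6 6 6 7 7 7

pivot=6, i=-1
j=0: 6≤6, i=0, swap(0,0) ⇒ 6 6 6 6 7 7 6 7 6
j=1: 6≤6, i=1, swap(1,1) ⇒ 6 6 6 6 7 7 6 7 6
j=2: 6≤6, i=2, swap(2,2) ⇒ 6 6 6 6 7 7 6 7 6
j=3: 6≤6, i=3, swap(3,3) ⇒ 6 6 6 6 7 7 6 7 6
j=4: 7>6, skip
j=5: 7>6, skip
j=6: 6≤6, i=4, swap(4,6) ⇒ 6 6 6 6 6 7 7 7 6
j=7: 7>6, skip
swap(5,8) ⇒ 6 6 6 6 6 6 7 7 7; return 5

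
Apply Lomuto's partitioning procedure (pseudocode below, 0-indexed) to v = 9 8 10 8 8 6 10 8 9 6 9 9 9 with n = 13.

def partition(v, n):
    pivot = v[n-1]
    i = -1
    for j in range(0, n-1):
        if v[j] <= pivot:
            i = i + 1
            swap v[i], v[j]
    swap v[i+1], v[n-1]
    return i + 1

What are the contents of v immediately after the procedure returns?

pivot=9, i=-1
j=0: 9≤9, i=0, swap(0,0) ⇒ 9 8 10 8 8 6 10 8 9 6 9 9 9
j=1: 8≤9, i=1, swap(1,1) ⇒ 9 8 10 8 8 6 10 8 9 6 9 9 9
j=2: 10>9, skip
j=3: 8≤9, i=2, swap(2,3) ⇒ 9 8 8 10 8 6 10 8 9 6 9 9 9
j=4: 8≤9, i=3, swap(3,4) ⇒ 9 8 8 8 10 6 10 8 9 6 9 9 9
j=5: 6≤9, i=4, swap(4,5) ⇒ 9 8 8 8 6 10 10 8 9 6 9 9 9
j=6: 10>9, skip
j=7: 8≤9, i=5, swap(5,7) ⇒ 9 8 8 8 6 8 10 10 9 6 9 9 9
j=8: 9≤9, i=6, swap(6,8) ⇒ 9 8 8 8 6 8 9 10 10 6 9 9 9
j=9: 6≤9, i=7, swap(7,9) ⇒ 9 8 8 8 6 8 9 6 10 10 9 9 9
j=10: 9≤9, i=8, swap(8,10) ⇒ 9 8 8 8 6 8 9 6 9 10 10 9 9
j=11: 9≤9, i=9, swap(9,11) ⇒ 9 8 8 8 6 8 9 6 9 9 10 10 9
swap(10,12) ⇒ 9 8 8 8 6 8 9 6 9 9 9 10 10; return 10

9 8 8 8 6 8 9 6 9 9 9 10 10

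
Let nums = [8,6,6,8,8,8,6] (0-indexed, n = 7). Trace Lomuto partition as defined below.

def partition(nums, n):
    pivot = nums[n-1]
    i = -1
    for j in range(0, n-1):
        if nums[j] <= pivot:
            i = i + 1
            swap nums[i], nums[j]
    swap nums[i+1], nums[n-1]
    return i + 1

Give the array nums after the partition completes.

[6,6,6,8,8,8,8]

pivot = nums[6] = 6; i = -1
j=0: nums[0]=8 > 6 → no swap
j=1: nums[1]=6 ≤ 6 → i=0, swap nums[0],nums[1] → [6,8,6,8,8,8,6]
j=2: nums[2]=6 ≤ 6 → i=1, swap nums[1],nums[2] → [6,6,8,8,8,8,6]
j=3: nums[3]=8 > 6 → no swap
j=4: nums[4]=8 > 6 → no swap
j=5: nums[5]=8 > 6 → no swap
final swap nums[2],nums[6] → [6,6,6,8,8,8,8]; return 2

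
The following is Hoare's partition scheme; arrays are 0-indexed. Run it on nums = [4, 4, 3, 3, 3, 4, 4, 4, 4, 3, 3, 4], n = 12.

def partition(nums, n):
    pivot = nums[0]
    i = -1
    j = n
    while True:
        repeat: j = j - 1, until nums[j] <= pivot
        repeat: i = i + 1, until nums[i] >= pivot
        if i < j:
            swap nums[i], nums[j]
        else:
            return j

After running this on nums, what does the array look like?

[4, 3, 3, 3, 3, 3, 4, 4, 4, 4, 4, 4]

pivot=4
j stops at 11 (4), i stops at 0 (4); swap ⇒ [4, 4, 3, 3, 3, 4, 4, 4, 4, 3, 3, 4]
j stops at 10 (3), i stops at 1 (4); swap ⇒ [4, 3, 3, 3, 3, 4, 4, 4, 4, 3, 4, 4]
j stops at 9 (3), i stops at 5 (4); swap ⇒ [4, 3, 3, 3, 3, 3, 4, 4, 4, 4, 4, 4]
j stops at 8 (4), i stops at 6 (4); swap ⇒ [4, 3, 3, 3, 3, 3, 4, 4, 4, 4, 4, 4]
j stops at 7, i stops at 7; i≥j ⇒ return 7. nums=[4, 3, 3, 3, 3, 3, 4, 4, 4, 4, 4, 4]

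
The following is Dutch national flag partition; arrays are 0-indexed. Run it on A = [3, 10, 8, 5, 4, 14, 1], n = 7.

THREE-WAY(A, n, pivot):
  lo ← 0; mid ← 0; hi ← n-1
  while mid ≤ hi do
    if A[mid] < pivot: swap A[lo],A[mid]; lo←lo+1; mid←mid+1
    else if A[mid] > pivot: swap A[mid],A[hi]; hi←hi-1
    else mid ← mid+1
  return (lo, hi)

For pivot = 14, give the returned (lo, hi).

(6, 6)

pivot = 14; lo=0, mid=0, hi=6
A[mid]=3<14: swap A[0],A[0]; lo=1,mid=1 → [3, 10, 8, 5, 4, 14, 1]
A[mid]=10<14: swap A[1],A[1]; lo=2,mid=2 → [3, 10, 8, 5, 4, 14, 1]
A[mid]=8<14: swap A[2],A[2]; lo=3,mid=3 → [3, 10, 8, 5, 4, 14, 1]
A[mid]=5<14: swap A[3],A[3]; lo=4,mid=4 → [3, 10, 8, 5, 4, 14, 1]
A[mid]=4<14: swap A[4],A[4]; lo=5,mid=5 → [3, 10, 8, 5, 4, 14, 1]
A[mid]=14=14: mid=6
A[mid]=1<14: swap A[5],A[6]; lo=6,mid=7 → [3, 10, 8, 5, 4, 1, 14]
end: lo=6, hi=6; A = [3, 10, 8, 5, 4, 1, 14]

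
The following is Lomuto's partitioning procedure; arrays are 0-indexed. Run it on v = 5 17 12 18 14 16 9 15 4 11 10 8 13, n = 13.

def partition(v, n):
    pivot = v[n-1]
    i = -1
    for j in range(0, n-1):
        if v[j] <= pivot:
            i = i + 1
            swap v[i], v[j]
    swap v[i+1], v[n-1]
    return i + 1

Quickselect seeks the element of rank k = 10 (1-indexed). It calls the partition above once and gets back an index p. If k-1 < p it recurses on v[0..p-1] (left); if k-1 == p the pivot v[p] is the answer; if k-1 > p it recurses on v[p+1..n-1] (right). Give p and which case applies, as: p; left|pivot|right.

7; right

pivot=13, i=-1
j=0: 5≤13, i=0, swap(0,0) ⇒ 5 17 12 18 14 16 9 15 4 11 10 8 13
j=1: 17>13, skip
j=2: 12≤13, i=1, swap(1,2) ⇒ 5 12 17 18 14 16 9 15 4 11 10 8 13
j=3: 18>13, skip
j=4: 14>13, skip
j=5: 16>13, skip
j=6: 9≤13, i=2, swap(2,6) ⇒ 5 12 9 18 14 16 17 15 4 11 10 8 13
j=7: 15>13, skip
j=8: 4≤13, i=3, swap(3,8) ⇒ 5 12 9 4 14 16 17 15 18 11 10 8 13
j=9: 11≤13, i=4, swap(4,9) ⇒ 5 12 9 4 11 16 17 15 18 14 10 8 13
j=10: 10≤13, i=5, swap(5,10) ⇒ 5 12 9 4 11 10 17 15 18 14 16 8 13
j=11: 8≤13, i=6, swap(6,11) ⇒ 5 12 9 4 11 10 8 15 18 14 16 17 13
swap(7,12) ⇒ 5 12 9 4 11 10 8 13 18 14 16 17 15; return 7
p = 7; k-1 = 9 > 7 ⇒ right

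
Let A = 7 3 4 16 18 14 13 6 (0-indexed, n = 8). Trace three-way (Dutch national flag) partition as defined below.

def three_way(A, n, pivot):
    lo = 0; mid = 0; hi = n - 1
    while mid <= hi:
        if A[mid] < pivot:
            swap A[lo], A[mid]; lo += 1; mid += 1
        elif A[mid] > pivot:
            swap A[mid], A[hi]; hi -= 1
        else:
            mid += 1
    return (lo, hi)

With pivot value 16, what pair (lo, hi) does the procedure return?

pivot = 16; lo=0, mid=0, hi=7
A[mid]=7<16: swap A[0],A[0]; lo=1,mid=1 → 7 3 4 16 18 14 13 6
A[mid]=3<16: swap A[1],A[1]; lo=2,mid=2 → 7 3 4 16 18 14 13 6
A[mid]=4<16: swap A[2],A[2]; lo=3,mid=3 → 7 3 4 16 18 14 13 6
A[mid]=16=16: mid=4
A[mid]=18>16: swap A[4],A[7]; hi=6 → 7 3 4 16 6 14 13 18
A[mid]=6<16: swap A[3],A[4]; lo=4,mid=5 → 7 3 4 6 16 14 13 18
A[mid]=14<16: swap A[4],A[5]; lo=5,mid=6 → 7 3 4 6 14 16 13 18
A[mid]=13<16: swap A[5],A[6]; lo=6,mid=7 → 7 3 4 6 14 13 16 18
end: lo=6, hi=6; A = 7 3 4 6 14 13 16 18

(6, 6)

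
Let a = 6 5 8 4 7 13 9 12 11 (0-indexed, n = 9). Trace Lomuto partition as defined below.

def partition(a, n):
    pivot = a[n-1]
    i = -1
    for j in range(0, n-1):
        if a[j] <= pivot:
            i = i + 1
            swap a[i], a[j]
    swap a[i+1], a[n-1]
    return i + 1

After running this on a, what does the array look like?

6 5 8 4 7 9 11 12 13

pivot = a[8] = 11; i = -1
j=0: a[0]=6 ≤ 11 → i=0, swap a[0],a[0] (no change) → 6 5 8 4 7 13 9 12 11
j=1: a[1]=5 ≤ 11 → i=1, swap a[1],a[1] (no change) → 6 5 8 4 7 13 9 12 11
j=2: a[2]=8 ≤ 11 → i=2, swap a[2],a[2] (no change) → 6 5 8 4 7 13 9 12 11
j=3: a[3]=4 ≤ 11 → i=3, swap a[3],a[3] (no change) → 6 5 8 4 7 13 9 12 11
j=4: a[4]=7 ≤ 11 → i=4, swap a[4],a[4] (no change) → 6 5 8 4 7 13 9 12 11
j=5: a[5]=13 > 11 → no swap
j=6: a[6]=9 ≤ 11 → i=5, swap a[5],a[6] → 6 5 8 4 7 9 13 12 11
j=7: a[7]=12 > 11 → no swap
final swap a[6],a[8] → 6 5 8 4 7 9 11 12 13; return 6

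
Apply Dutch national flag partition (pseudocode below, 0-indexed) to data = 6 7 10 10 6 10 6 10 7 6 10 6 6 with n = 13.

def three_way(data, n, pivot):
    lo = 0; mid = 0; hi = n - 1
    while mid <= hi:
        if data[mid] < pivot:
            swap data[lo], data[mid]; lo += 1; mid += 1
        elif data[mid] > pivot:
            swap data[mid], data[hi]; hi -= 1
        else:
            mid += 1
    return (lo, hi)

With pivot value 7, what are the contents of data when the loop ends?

6 6 6 6 6 6 7 7 10 10 10 10 10

pivot = 7; lo=0, mid=0, hi=12
data[mid]=6<7: swap data[0],data[0]; lo=1,mid=1 → 6 7 10 10 6 10 6 10 7 6 10 6 6
data[mid]=7=7: mid=2
data[mid]=10>7: swap data[2],data[12]; hi=11 → 6 7 6 10 6 10 6 10 7 6 10 6 10
data[mid]=6<7: swap data[1],data[2]; lo=2,mid=3 → 6 6 7 10 6 10 6 10 7 6 10 6 10
data[mid]=10>7: swap data[3],data[11]; hi=10 → 6 6 7 6 6 10 6 10 7 6 10 10 10
data[mid]=6<7: swap data[2],data[3]; lo=3,mid=4 → 6 6 6 7 6 10 6 10 7 6 10 10 10
data[mid]=6<7: swap data[3],data[4]; lo=4,mid=5 → 6 6 6 6 7 10 6 10 7 6 10 10 10
data[mid]=10>7: swap data[5],data[10]; hi=9 → 6 6 6 6 7 10 6 10 7 6 10 10 10
data[mid]=10>7: swap data[5],data[9]; hi=8 → 6 6 6 6 7 6 6 10 7 10 10 10 10
data[mid]=6<7: swap data[4],data[5]; lo=5,mid=6 → 6 6 6 6 6 7 6 10 7 10 10 10 10
data[mid]=6<7: swap data[5],data[6]; lo=6,mid=7 → 6 6 6 6 6 6 7 10 7 10 10 10 10
data[mid]=10>7: swap data[7],data[8]; hi=7 → 6 6 6 6 6 6 7 7 10 10 10 10 10
data[mid]=7=7: mid=8
end: lo=6, hi=7; data = 6 6 6 6 6 6 7 7 10 10 10 10 10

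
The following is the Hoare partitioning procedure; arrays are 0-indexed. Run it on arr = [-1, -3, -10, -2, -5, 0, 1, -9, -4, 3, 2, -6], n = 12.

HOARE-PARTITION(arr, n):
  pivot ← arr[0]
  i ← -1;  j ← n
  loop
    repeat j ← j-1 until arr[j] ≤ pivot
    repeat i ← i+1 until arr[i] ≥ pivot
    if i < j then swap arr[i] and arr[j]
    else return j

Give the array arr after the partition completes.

pivot = arr[0] = -1; i = -1, j = 12
j→11 (arr[11]=-6≤-1), i→0 (arr[0]=-1≥-1); i<j, swap → [-6, -3, -10, -2, -5, 0, 1, -9, -4, 3, 2, -1]
j→8 (arr[8]=-4≤-1), i→5 (arr[5]=0≥-1); i<j, swap → [-6, -3, -10, -2, -5, -4, 1, -9, 0, 3, 2, -1]
j→7 (arr[7]=-9≤-1), i→6 (arr[6]=1≥-1); i<j, swap → [-6, -3, -10, -2, -5, -4, -9, 1, 0, 3, 2, -1]
j→6, i→7; i≥j, return j=6. arr = [-6, -3, -10, -2, -5, -4, -9, 1, 0, 3, 2, -1]

[-6, -3, -10, -2, -5, -4, -9, 1, 0, 3, 2, -1]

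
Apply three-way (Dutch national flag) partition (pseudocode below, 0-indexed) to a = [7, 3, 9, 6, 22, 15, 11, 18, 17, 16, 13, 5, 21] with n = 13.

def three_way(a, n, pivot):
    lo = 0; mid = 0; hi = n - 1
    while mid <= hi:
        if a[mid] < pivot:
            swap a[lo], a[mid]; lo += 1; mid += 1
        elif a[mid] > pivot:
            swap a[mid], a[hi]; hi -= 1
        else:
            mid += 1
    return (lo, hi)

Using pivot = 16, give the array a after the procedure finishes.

lo=0 mid=0 hi=12
7<16: swap(0,0), lo=1 mid=1 ⇒ [7, 3, 9, 6, 22, 15, 11, 18, 17, 16, 13, 5, 21]
3<16: swap(1,1), lo=2 mid=2 ⇒ [7, 3, 9, 6, 22, 15, 11, 18, 17, 16, 13, 5, 21]
9<16: swap(2,2), lo=3 mid=3 ⇒ [7, 3, 9, 6, 22, 15, 11, 18, 17, 16, 13, 5, 21]
6<16: swap(3,3), lo=4 mid=4 ⇒ [7, 3, 9, 6, 22, 15, 11, 18, 17, 16, 13, 5, 21]
22>16: swap(4,12), hi=11 ⇒ [7, 3, 9, 6, 21, 15, 11, 18, 17, 16, 13, 5, 22]
21>16: swap(4,11), hi=10 ⇒ [7, 3, 9, 6, 5, 15, 11, 18, 17, 16, 13, 21, 22]
5<16: swap(4,4), lo=5 mid=5 ⇒ [7, 3, 9, 6, 5, 15, 11, 18, 17, 16, 13, 21, 22]
15<16: swap(5,5), lo=6 mid=6 ⇒ [7, 3, 9, 6, 5, 15, 11, 18, 17, 16, 13, 21, 22]
11<16: swap(6,6), lo=7 mid=7 ⇒ [7, 3, 9, 6, 5, 15, 11, 18, 17, 16, 13, 21, 22]
18>16: swap(7,10), hi=9 ⇒ [7, 3, 9, 6, 5, 15, 11, 13, 17, 16, 18, 21, 22]
13<16: swap(7,7), lo=8 mid=8 ⇒ [7, 3, 9, 6, 5, 15, 11, 13, 17, 16, 18, 21, 22]
17>16: swap(8,9), hi=8 ⇒ [7, 3, 9, 6, 5, 15, 11, 13, 16, 17, 18, 21, 22]
16=16: mid=9
done. lo=8 hi=8; a=[7, 3, 9, 6, 5, 15, 11, 13, 16, 17, 18, 21, 22]

[7, 3, 9, 6, 5, 15, 11, 13, 16, 17, 18, 21, 22]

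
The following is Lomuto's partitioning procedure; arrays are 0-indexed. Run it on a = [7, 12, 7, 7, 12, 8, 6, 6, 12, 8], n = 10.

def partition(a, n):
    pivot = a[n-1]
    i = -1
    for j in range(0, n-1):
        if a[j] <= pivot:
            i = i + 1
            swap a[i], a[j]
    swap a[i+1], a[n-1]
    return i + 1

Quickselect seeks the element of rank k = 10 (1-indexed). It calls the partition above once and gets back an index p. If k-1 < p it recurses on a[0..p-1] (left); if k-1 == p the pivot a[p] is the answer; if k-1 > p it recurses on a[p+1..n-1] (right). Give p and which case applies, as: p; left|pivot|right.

6; right

pivot=8, i=-1
j=0: 7≤8, i=0, swap(0,0) ⇒ [7, 12, 7, 7, 12, 8, 6, 6, 12, 8]
j=1: 12>8, skip
j=2: 7≤8, i=1, swap(1,2) ⇒ [7, 7, 12, 7, 12, 8, 6, 6, 12, 8]
j=3: 7≤8, i=2, swap(2,3) ⇒ [7, 7, 7, 12, 12, 8, 6, 6, 12, 8]
j=4: 12>8, skip
j=5: 8≤8, i=3, swap(3,5) ⇒ [7, 7, 7, 8, 12, 12, 6, 6, 12, 8]
j=6: 6≤8, i=4, swap(4,6) ⇒ [7, 7, 7, 8, 6, 12, 12, 6, 12, 8]
j=7: 6≤8, i=5, swap(5,7) ⇒ [7, 7, 7, 8, 6, 6, 12, 12, 12, 8]
j=8: 12>8, skip
swap(6,9) ⇒ [7, 7, 7, 8, 6, 6, 8, 12, 12, 12]; return 6
p = 6; k-1 = 9 > 6 ⇒ right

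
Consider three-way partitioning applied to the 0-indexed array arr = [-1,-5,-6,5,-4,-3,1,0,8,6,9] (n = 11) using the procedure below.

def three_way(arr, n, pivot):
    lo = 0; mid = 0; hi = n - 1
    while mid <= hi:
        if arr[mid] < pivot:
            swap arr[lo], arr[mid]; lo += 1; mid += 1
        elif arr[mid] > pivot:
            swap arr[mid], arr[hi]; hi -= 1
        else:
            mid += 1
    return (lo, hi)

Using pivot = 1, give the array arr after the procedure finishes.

[-1,-5,-6,0,-4,-3,1,8,6,9,5]

pivot = 1; lo=0, mid=0, hi=10
arr[mid]=-1<1: swap arr[0],arr[0]; lo=1,mid=1 → [-1,-5,-6,5,-4,-3,1,0,8,6,9]
arr[mid]=-5<1: swap arr[1],arr[1]; lo=2,mid=2 → [-1,-5,-6,5,-4,-3,1,0,8,6,9]
arr[mid]=-6<1: swap arr[2],arr[2]; lo=3,mid=3 → [-1,-5,-6,5,-4,-3,1,0,8,6,9]
arr[mid]=5>1: swap arr[3],arr[10]; hi=9 → [-1,-5,-6,9,-4,-3,1,0,8,6,5]
arr[mid]=9>1: swap arr[3],arr[9]; hi=8 → [-1,-5,-6,6,-4,-3,1,0,8,9,5]
arr[mid]=6>1: swap arr[3],arr[8]; hi=7 → [-1,-5,-6,8,-4,-3,1,0,6,9,5]
arr[mid]=8>1: swap arr[3],arr[7]; hi=6 → [-1,-5,-6,0,-4,-3,1,8,6,9,5]
arr[mid]=0<1: swap arr[3],arr[3]; lo=4,mid=4 → [-1,-5,-6,0,-4,-3,1,8,6,9,5]
arr[mid]=-4<1: swap arr[4],arr[4]; lo=5,mid=5 → [-1,-5,-6,0,-4,-3,1,8,6,9,5]
arr[mid]=-3<1: swap arr[5],arr[5]; lo=6,mid=6 → [-1,-5,-6,0,-4,-3,1,8,6,9,5]
arr[mid]=1=1: mid=7
end: lo=6, hi=6; arr = [-1,-5,-6,0,-4,-3,1,8,6,9,5]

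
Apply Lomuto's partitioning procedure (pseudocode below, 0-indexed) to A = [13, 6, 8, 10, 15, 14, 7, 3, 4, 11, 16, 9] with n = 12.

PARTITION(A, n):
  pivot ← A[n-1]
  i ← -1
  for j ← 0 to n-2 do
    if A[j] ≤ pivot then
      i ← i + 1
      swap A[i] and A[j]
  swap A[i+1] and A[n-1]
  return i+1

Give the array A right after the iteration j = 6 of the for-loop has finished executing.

[6, 8, 7, 10, 15, 14, 13, 3, 4, 11, 16, 9]

pivot = A[11] = 9; i = -1
j=0: A[0]=13 > 9 → no swap
j=1: A[1]=6 ≤ 9 → i=0, swap A[0],A[1] → [6, 13, 8, 10, 15, 14, 7, 3, 4, 11, 16, 9]
j=2: A[2]=8 ≤ 9 → i=1, swap A[1],A[2] → [6, 8, 13, 10, 15, 14, 7, 3, 4, 11, 16, 9]
j=3: A[3]=10 > 9 → no swap
j=4: A[4]=15 > 9 → no swap
j=5: A[5]=14 > 9 → no swap
j=6: A[6]=7 ≤ 9 → i=2, swap A[2],A[6] → [6, 8, 7, 10, 15, 14, 13, 3, 4, 11, 16, 9]
(after j=6) A = [6, 8, 7, 10, 15, 14, 13, 3, 4, 11, 16, 9]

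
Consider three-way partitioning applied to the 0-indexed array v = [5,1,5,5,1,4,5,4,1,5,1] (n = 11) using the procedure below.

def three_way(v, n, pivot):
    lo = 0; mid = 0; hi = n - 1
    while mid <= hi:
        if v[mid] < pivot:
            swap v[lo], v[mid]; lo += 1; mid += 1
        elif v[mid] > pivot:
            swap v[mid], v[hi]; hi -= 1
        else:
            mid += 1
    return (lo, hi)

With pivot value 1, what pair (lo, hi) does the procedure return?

(0, 3)

pivot = 1; lo=0, mid=0, hi=10
v[mid]=5>1: swap v[0],v[10]; hi=9 → [1,1,5,5,1,4,5,4,1,5,5]
v[mid]=1=1: mid=1
v[mid]=1=1: mid=2
v[mid]=5>1: swap v[2],v[9]; hi=8 → [1,1,5,5,1,4,5,4,1,5,5]
v[mid]=5>1: swap v[2],v[8]; hi=7 → [1,1,1,5,1,4,5,4,5,5,5]
v[mid]=1=1: mid=3
v[mid]=5>1: swap v[3],v[7]; hi=6 → [1,1,1,4,1,4,5,5,5,5,5]
v[mid]=4>1: swap v[3],v[6]; hi=5 → [1,1,1,5,1,4,4,5,5,5,5]
v[mid]=5>1: swap v[3],v[5]; hi=4 → [1,1,1,4,1,5,4,5,5,5,5]
v[mid]=4>1: swap v[3],v[4]; hi=3 → [1,1,1,1,4,5,4,5,5,5,5]
v[mid]=1=1: mid=4
end: lo=0, hi=3; v = [1,1,1,1,4,5,4,5,5,5,5]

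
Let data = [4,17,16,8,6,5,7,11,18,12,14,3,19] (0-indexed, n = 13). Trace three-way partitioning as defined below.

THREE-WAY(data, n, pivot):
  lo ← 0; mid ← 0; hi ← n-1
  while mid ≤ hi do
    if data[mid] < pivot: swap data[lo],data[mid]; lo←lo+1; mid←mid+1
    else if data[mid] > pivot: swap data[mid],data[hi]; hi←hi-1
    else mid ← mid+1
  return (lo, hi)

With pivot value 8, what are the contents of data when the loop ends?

[4,3,7,6,5,8,11,18,12,14,16,19,17]

pivot = 8; lo=0, mid=0, hi=12
data[mid]=4<8: swap data[0],data[0]; lo=1,mid=1 → [4,17,16,8,6,5,7,11,18,12,14,3,19]
data[mid]=17>8: swap data[1],data[12]; hi=11 → [4,19,16,8,6,5,7,11,18,12,14,3,17]
data[mid]=19>8: swap data[1],data[11]; hi=10 → [4,3,16,8,6,5,7,11,18,12,14,19,17]
data[mid]=3<8: swap data[1],data[1]; lo=2,mid=2 → [4,3,16,8,6,5,7,11,18,12,14,19,17]
data[mid]=16>8: swap data[2],data[10]; hi=9 → [4,3,14,8,6,5,7,11,18,12,16,19,17]
data[mid]=14>8: swap data[2],data[9]; hi=8 → [4,3,12,8,6,5,7,11,18,14,16,19,17]
data[mid]=12>8: swap data[2],data[8]; hi=7 → [4,3,18,8,6,5,7,11,12,14,16,19,17]
data[mid]=18>8: swap data[2],data[7]; hi=6 → [4,3,11,8,6,5,7,18,12,14,16,19,17]
data[mid]=11>8: swap data[2],data[6]; hi=5 → [4,3,7,8,6,5,11,18,12,14,16,19,17]
data[mid]=7<8: swap data[2],data[2]; lo=3,mid=3 → [4,3,7,8,6,5,11,18,12,14,16,19,17]
data[mid]=8=8: mid=4
data[mid]=6<8: swap data[3],data[4]; lo=4,mid=5 → [4,3,7,6,8,5,11,18,12,14,16,19,17]
data[mid]=5<8: swap data[4],data[5]; lo=5,mid=6 → [4,3,7,6,5,8,11,18,12,14,16,19,17]
end: lo=5, hi=5; data = [4,3,7,6,5,8,11,18,12,14,16,19,17]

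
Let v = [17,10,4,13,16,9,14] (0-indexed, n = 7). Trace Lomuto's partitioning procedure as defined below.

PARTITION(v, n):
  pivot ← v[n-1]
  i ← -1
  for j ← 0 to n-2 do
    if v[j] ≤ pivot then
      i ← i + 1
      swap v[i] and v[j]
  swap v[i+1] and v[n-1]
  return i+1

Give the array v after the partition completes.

[10,4,13,9,14,17,16]

pivot = v[6] = 14; i = -1
j=0: v[0]=17 > 14 → no swap
j=1: v[1]=10 ≤ 14 → i=0, swap v[0],v[1] → [10,17,4,13,16,9,14]
j=2: v[2]=4 ≤ 14 → i=1, swap v[1],v[2] → [10,4,17,13,16,9,14]
j=3: v[3]=13 ≤ 14 → i=2, swap v[2],v[3] → [10,4,13,17,16,9,14]
j=4: v[4]=16 > 14 → no swap
j=5: v[5]=9 ≤ 14 → i=3, swap v[3],v[5] → [10,4,13,9,16,17,14]
final swap v[4],v[6] → [10,4,13,9,14,17,16]; return 4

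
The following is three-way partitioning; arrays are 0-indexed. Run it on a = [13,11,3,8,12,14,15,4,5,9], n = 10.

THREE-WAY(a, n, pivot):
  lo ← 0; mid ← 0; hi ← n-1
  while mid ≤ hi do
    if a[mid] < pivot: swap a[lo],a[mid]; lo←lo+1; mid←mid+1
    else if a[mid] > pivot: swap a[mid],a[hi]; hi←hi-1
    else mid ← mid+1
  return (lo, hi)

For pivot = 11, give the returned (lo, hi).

pivot = 11; lo=0, mid=0, hi=9
a[mid]=13>11: swap a[0],a[9]; hi=8 → [9,11,3,8,12,14,15,4,5,13]
a[mid]=9<11: swap a[0],a[0]; lo=1,mid=1 → [9,11,3,8,12,14,15,4,5,13]
a[mid]=11=11: mid=2
a[mid]=3<11: swap a[1],a[2]; lo=2,mid=3 → [9,3,11,8,12,14,15,4,5,13]
a[mid]=8<11: swap a[2],a[3]; lo=3,mid=4 → [9,3,8,11,12,14,15,4,5,13]
a[mid]=12>11: swap a[4],a[8]; hi=7 → [9,3,8,11,5,14,15,4,12,13]
a[mid]=5<11: swap a[3],a[4]; lo=4,mid=5 → [9,3,8,5,11,14,15,4,12,13]
a[mid]=14>11: swap a[5],a[7]; hi=6 → [9,3,8,5,11,4,15,14,12,13]
a[mid]=4<11: swap a[4],a[5]; lo=5,mid=6 → [9,3,8,5,4,11,15,14,12,13]
a[mid]=15>11: swap a[6],a[6]; hi=5 → [9,3,8,5,4,11,15,14,12,13]
end: lo=5, hi=5; a = [9,3,8,5,4,11,15,14,12,13]

(5, 5)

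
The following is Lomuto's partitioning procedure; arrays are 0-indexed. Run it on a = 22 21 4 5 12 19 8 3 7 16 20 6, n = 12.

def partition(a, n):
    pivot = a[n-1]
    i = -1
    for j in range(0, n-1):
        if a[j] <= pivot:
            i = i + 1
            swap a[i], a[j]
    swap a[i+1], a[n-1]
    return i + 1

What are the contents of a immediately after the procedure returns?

4 5 3 6 12 19 8 22 7 16 20 21

pivot=6, i=-1
j=0: 22>6, skip
j=1: 21>6, skip
j=2: 4≤6, i=0, swap(0,2) ⇒ 4 21 22 5 12 19 8 3 7 16 20 6
j=3: 5≤6, i=1, swap(1,3) ⇒ 4 5 22 21 12 19 8 3 7 16 20 6
j=4: 12>6, skip
j=5: 19>6, skip
j=6: 8>6, skip
j=7: 3≤6, i=2, swap(2,7) ⇒ 4 5 3 21 12 19 8 22 7 16 20 6
j=8: 7>6, skip
j=9: 16>6, skip
j=10: 20>6, skip
swap(3,11) ⇒ 4 5 3 6 12 19 8 22 7 16 20 21; return 3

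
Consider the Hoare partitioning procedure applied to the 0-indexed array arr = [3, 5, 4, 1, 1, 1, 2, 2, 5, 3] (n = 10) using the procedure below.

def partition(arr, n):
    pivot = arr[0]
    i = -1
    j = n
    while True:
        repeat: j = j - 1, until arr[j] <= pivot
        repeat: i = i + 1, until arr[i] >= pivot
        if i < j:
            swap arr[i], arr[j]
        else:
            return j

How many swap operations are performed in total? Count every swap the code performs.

3

pivot = arr[0] = 3; i = -1, j = 10
j→9 (arr[9]=3≤3), i→0 (arr[0]=3≥3); i<j, swap → [3, 5, 4, 1, 1, 1, 2, 2, 5, 3]
j→7 (arr[7]=2≤3), i→1 (arr[1]=5≥3); i<j, swap → [3, 2, 4, 1, 1, 1, 2, 5, 5, 3]
j→6 (arr[6]=2≤3), i→2 (arr[2]=4≥3); i<j, swap → [3, 2, 2, 1, 1, 1, 4, 5, 5, 3]
j→5, i→6; i≥j, return j=5. arr = [3, 2, 2, 1, 1, 1, 4, 5, 5, 3]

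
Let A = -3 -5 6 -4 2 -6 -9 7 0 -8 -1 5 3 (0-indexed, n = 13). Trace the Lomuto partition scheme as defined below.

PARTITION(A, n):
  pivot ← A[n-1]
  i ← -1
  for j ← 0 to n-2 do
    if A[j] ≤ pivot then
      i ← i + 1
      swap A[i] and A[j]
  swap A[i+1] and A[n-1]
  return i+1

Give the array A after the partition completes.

-3 -5 -4 2 -6 -9 0 -8 -1 3 6 5 7

pivot = A[12] = 3; i = -1
j=0: A[0]=-3 ≤ 3 → i=0, swap A[0],A[0] (no change) → -3 -5 6 -4 2 -6 -9 7 0 -8 -1 5 3
j=1: A[1]=-5 ≤ 3 → i=1, swap A[1],A[1] (no change) → -3 -5 6 -4 2 -6 -9 7 0 -8 -1 5 3
j=2: A[2]=6 > 3 → no swap
j=3: A[3]=-4 ≤ 3 → i=2, swap A[2],A[3] → -3 -5 -4 6 2 -6 -9 7 0 -8 -1 5 3
j=4: A[4]=2 ≤ 3 → i=3, swap A[3],A[4] → -3 -5 -4 2 6 -6 -9 7 0 -8 -1 5 3
j=5: A[5]=-6 ≤ 3 → i=4, swap A[4],A[5] → -3 -5 -4 2 -6 6 -9 7 0 -8 -1 5 3
j=6: A[6]=-9 ≤ 3 → i=5, swap A[5],A[6] → -3 -5 -4 2 -6 -9 6 7 0 -8 -1 5 3
j=7: A[7]=7 > 3 → no swap
j=8: A[8]=0 ≤ 3 → i=6, swap A[6],A[8] → -3 -5 -4 2 -6 -9 0 7 6 -8 -1 5 3
j=9: A[9]=-8 ≤ 3 → i=7, swap A[7],A[9] → -3 -5 -4 2 -6 -9 0 -8 6 7 -1 5 3
j=10: A[10]=-1 ≤ 3 → i=8, swap A[8],A[10] → -3 -5 -4 2 -6 -9 0 -8 -1 7 6 5 3
j=11: A[11]=5 > 3 → no swap
final swap A[9],A[12] → -3 -5 -4 2 -6 -9 0 -8 -1 3 6 5 7; return 9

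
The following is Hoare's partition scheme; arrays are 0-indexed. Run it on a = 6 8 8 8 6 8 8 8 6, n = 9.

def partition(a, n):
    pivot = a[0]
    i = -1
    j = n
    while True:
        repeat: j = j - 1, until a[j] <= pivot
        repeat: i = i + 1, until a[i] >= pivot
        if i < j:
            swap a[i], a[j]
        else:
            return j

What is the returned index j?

1

pivot = a[0] = 6; i = -1, j = 9
j→8 (a[8]=6≤6), i→0 (a[0]=6≥6); i<j, swap → 6 8 8 8 6 8 8 8 6
j→4 (a[4]=6≤6), i→1 (a[1]=8≥6); i<j, swap → 6 6 8 8 8 8 8 8 6
j→1, i→2; i≥j, return j=1. a = 6 6 8 8 8 8 8 8 6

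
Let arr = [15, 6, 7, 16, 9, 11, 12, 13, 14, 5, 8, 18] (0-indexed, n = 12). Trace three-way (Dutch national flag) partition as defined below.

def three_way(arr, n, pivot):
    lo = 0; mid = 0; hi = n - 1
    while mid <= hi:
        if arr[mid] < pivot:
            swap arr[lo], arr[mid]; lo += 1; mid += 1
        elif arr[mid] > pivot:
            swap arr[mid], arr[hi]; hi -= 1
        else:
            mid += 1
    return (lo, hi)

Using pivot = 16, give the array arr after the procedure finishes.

pivot = 16; lo=0, mid=0, hi=11
arr[mid]=15<16: swap arr[0],arr[0]; lo=1,mid=1 → [15, 6, 7, 16, 9, 11, 12, 13, 14, 5, 8, 18]
arr[mid]=6<16: swap arr[1],arr[1]; lo=2,mid=2 → [15, 6, 7, 16, 9, 11, 12, 13, 14, 5, 8, 18]
arr[mid]=7<16: swap arr[2],arr[2]; lo=3,mid=3 → [15, 6, 7, 16, 9, 11, 12, 13, 14, 5, 8, 18]
arr[mid]=16=16: mid=4
arr[mid]=9<16: swap arr[3],arr[4]; lo=4,mid=5 → [15, 6, 7, 9, 16, 11, 12, 13, 14, 5, 8, 18]
arr[mid]=11<16: swap arr[4],arr[5]; lo=5,mid=6 → [15, 6, 7, 9, 11, 16, 12, 13, 14, 5, 8, 18]
arr[mid]=12<16: swap arr[5],arr[6]; lo=6,mid=7 → [15, 6, 7, 9, 11, 12, 16, 13, 14, 5, 8, 18]
arr[mid]=13<16: swap arr[6],arr[7]; lo=7,mid=8 → [15, 6, 7, 9, 11, 12, 13, 16, 14, 5, 8, 18]
arr[mid]=14<16: swap arr[7],arr[8]; lo=8,mid=9 → [15, 6, 7, 9, 11, 12, 13, 14, 16, 5, 8, 18]
arr[mid]=5<16: swap arr[8],arr[9]; lo=9,mid=10 → [15, 6, 7, 9, 11, 12, 13, 14, 5, 16, 8, 18]
arr[mid]=8<16: swap arr[9],arr[10]; lo=10,mid=11 → [15, 6, 7, 9, 11, 12, 13, 14, 5, 8, 16, 18]
arr[mid]=18>16: swap arr[11],arr[11]; hi=10 → [15, 6, 7, 9, 11, 12, 13, 14, 5, 8, 16, 18]
end: lo=10, hi=10; arr = [15, 6, 7, 9, 11, 12, 13, 14, 5, 8, 16, 18]

[15, 6, 7, 9, 11, 12, 13, 14, 5, 8, 16, 18]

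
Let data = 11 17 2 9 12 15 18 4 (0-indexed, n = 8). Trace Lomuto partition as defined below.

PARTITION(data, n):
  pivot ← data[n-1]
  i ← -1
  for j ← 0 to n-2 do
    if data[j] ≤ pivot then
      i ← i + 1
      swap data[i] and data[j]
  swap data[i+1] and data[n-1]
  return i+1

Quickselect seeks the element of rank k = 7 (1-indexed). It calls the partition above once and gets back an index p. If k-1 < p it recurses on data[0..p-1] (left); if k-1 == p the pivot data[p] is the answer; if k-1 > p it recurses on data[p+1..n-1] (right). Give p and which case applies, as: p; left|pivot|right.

1; right

pivot=4, i=-1
j=0: 11>4, skip
j=1: 17>4, skip
j=2: 2≤4, i=0, swap(0,2) ⇒ 2 17 11 9 12 15 18 4
j=3: 9>4, skip
j=4: 12>4, skip
j=5: 15>4, skip
j=6: 18>4, skip
swap(1,7) ⇒ 2 4 11 9 12 15 18 17; return 1
p = 1; k-1 = 6 > 1 ⇒ right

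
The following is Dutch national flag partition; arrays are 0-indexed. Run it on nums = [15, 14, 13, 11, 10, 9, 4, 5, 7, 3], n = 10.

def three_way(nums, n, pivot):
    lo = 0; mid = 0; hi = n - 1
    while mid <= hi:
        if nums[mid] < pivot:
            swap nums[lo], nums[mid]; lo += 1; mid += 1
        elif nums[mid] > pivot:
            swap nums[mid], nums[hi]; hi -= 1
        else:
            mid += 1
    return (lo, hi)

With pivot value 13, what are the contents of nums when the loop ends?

pivot = 13; lo=0, mid=0, hi=9
nums[mid]=15>13: swap nums[0],nums[9]; hi=8 → [3, 14, 13, 11, 10, 9, 4, 5, 7, 15]
nums[mid]=3<13: swap nums[0],nums[0]; lo=1,mid=1 → [3, 14, 13, 11, 10, 9, 4, 5, 7, 15]
nums[mid]=14>13: swap nums[1],nums[8]; hi=7 → [3, 7, 13, 11, 10, 9, 4, 5, 14, 15]
nums[mid]=7<13: swap nums[1],nums[1]; lo=2,mid=2 → [3, 7, 13, 11, 10, 9, 4, 5, 14, 15]
nums[mid]=13=13: mid=3
nums[mid]=11<13: swap nums[2],nums[3]; lo=3,mid=4 → [3, 7, 11, 13, 10, 9, 4, 5, 14, 15]
nums[mid]=10<13: swap nums[3],nums[4]; lo=4,mid=5 → [3, 7, 11, 10, 13, 9, 4, 5, 14, 15]
nums[mid]=9<13: swap nums[4],nums[5]; lo=5,mid=6 → [3, 7, 11, 10, 9, 13, 4, 5, 14, 15]
nums[mid]=4<13: swap nums[5],nums[6]; lo=6,mid=7 → [3, 7, 11, 10, 9, 4, 13, 5, 14, 15]
nums[mid]=5<13: swap nums[6],nums[7]; lo=7,mid=8 → [3, 7, 11, 10, 9, 4, 5, 13, 14, 15]
end: lo=7, hi=7; nums = [3, 7, 11, 10, 9, 4, 5, 13, 14, 15]

[3, 7, 11, 10, 9, 4, 5, 13, 14, 15]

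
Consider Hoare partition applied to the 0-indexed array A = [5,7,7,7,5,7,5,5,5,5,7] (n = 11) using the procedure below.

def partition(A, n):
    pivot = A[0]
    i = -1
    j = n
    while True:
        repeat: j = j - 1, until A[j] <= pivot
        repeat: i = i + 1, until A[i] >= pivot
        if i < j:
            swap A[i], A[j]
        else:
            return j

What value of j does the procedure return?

4

pivot=5
j stops at 9 (5), i stops at 0 (5); swap ⇒ [5,7,7,7,5,7,5,5,5,5,7]
j stops at 8 (5), i stops at 1 (7); swap ⇒ [5,5,7,7,5,7,5,5,7,5,7]
j stops at 7 (5), i stops at 2 (7); swap ⇒ [5,5,5,7,5,7,5,7,7,5,7]
j stops at 6 (5), i stops at 3 (7); swap ⇒ [5,5,5,5,5,7,7,7,7,5,7]
j stops at 4, i stops at 4; i≥j ⇒ return 4. A=[5,5,5,5,5,7,7,7,7,5,7]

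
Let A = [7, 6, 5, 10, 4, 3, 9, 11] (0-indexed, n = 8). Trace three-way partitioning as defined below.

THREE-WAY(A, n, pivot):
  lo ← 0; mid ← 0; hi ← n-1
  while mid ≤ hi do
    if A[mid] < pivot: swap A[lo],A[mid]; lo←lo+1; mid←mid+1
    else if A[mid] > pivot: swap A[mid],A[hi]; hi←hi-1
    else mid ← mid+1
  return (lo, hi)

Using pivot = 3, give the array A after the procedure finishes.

pivot = 3; lo=0, mid=0, hi=7
A[mid]=7>3: swap A[0],A[7]; hi=6 → [11, 6, 5, 10, 4, 3, 9, 7]
A[mid]=11>3: swap A[0],A[6]; hi=5 → [9, 6, 5, 10, 4, 3, 11, 7]
A[mid]=9>3: swap A[0],A[5]; hi=4 → [3, 6, 5, 10, 4, 9, 11, 7]
A[mid]=3=3: mid=1
A[mid]=6>3: swap A[1],A[4]; hi=3 → [3, 4, 5, 10, 6, 9, 11, 7]
A[mid]=4>3: swap A[1],A[3]; hi=2 → [3, 10, 5, 4, 6, 9, 11, 7]
A[mid]=10>3: swap A[1],A[2]; hi=1 → [3, 5, 10, 4, 6, 9, 11, 7]
A[mid]=5>3: swap A[1],A[1]; hi=0 → [3, 5, 10, 4, 6, 9, 11, 7]
end: lo=0, hi=0; A = [3, 5, 10, 4, 6, 9, 11, 7]

[3, 5, 10, 4, 6, 9, 11, 7]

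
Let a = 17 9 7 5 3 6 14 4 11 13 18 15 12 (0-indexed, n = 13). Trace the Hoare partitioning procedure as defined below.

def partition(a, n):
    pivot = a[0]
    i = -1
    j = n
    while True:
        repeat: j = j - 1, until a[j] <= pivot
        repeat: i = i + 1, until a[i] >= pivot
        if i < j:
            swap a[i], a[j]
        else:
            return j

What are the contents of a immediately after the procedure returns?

pivot=17
j stops at 12 (12), i stops at 0 (17); swap ⇒ 12 9 7 5 3 6 14 4 11 13 18 15 17
j stops at 11 (15), i stops at 10 (18); swap ⇒ 12 9 7 5 3 6 14 4 11 13 15 18 17
j stops at 10, i stops at 11; i≥j ⇒ return 10. a=12 9 7 5 3 6 14 4 11 13 15 18 17

12 9 7 5 3 6 14 4 11 13 15 18 17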